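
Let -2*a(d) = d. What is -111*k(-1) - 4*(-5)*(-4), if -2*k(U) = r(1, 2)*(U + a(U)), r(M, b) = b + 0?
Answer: -271/2 ≈ -135.50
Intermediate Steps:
r(M, b) = b
a(d) = -d/2
k(U) = -U/2 (k(U) = -(U - U/2) = -U/2)
-111*k(-1) - 4*(-5)*(-4) = -(-111)*(-1)/2 - 4*(-5)*(-4) = -111*½ + 20*(-4) = -111/2 - 80 = -271/2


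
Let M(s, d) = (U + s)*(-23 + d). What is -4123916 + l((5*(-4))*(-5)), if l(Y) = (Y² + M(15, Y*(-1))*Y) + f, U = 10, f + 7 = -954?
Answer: -4422377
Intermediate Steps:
f = -961 (f = -7 - 954 = -961)
M(s, d) = (-23 + d)*(10 + s) (M(s, d) = (10 + s)*(-23 + d) = (-23 + d)*(10 + s))
l(Y) = -961 + Y² + Y*(-575 - 25*Y) (l(Y) = (Y² + (-230 - 23*15 + 10*(Y*(-1)) + (Y*(-1))*15)*Y) - 961 = (Y² + (-230 - 345 + 10*(-Y) - Y*15)*Y) - 961 = (Y² + (-230 - 345 - 10*Y - 15*Y)*Y) - 961 = (Y² + (-575 - 25*Y)*Y) - 961 = (Y² + Y*(-575 - 25*Y)) - 961 = -961 + Y² + Y*(-575 - 25*Y))
-4123916 + l((5*(-4))*(-5)) = -4123916 + (-961 + ((5*(-4))*(-5))² - 25*(5*(-4))*(-5)*(23 + (5*(-4))*(-5))) = -4123916 + (-961 + (-20*(-5))² - 25*(-20*(-5))*(23 - 20*(-5))) = -4123916 + (-961 + 100² - 25*100*(23 + 100)) = -4123916 + (-961 + 10000 - 25*100*123) = -4123916 + (-961 + 10000 - 307500) = -4123916 - 298461 = -4422377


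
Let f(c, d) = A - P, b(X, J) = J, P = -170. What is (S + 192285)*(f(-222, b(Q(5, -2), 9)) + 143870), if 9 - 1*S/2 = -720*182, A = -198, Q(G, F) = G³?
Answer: 65359359486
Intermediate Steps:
f(c, d) = -28 (f(c, d) = -198 - 1*(-170) = -198 + 170 = -28)
S = 262098 (S = 18 - (-1440)*182 = 18 - 2*(-131040) = 18 + 262080 = 262098)
(S + 192285)*(f(-222, b(Q(5, -2), 9)) + 143870) = (262098 + 192285)*(-28 + 143870) = 454383*143842 = 65359359486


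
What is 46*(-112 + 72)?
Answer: -1840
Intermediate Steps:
46*(-112 + 72) = 46*(-40) = -1840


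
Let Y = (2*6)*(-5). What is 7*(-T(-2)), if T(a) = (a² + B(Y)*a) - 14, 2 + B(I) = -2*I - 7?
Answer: 1624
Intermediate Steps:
Y = -60 (Y = 12*(-5) = -60)
B(I) = -9 - 2*I (B(I) = -2 + (-2*I - 7) = -2 + (-7 - 2*I) = -9 - 2*I)
T(a) = -14 + a² + 111*a (T(a) = (a² + (-9 - 2*(-60))*a) - 14 = (a² + (-9 + 120)*a) - 14 = (a² + 111*a) - 14 = -14 + a² + 111*a)
7*(-T(-2)) = 7*(-(-14 + (-2)² + 111*(-2))) = 7*(-(-14 + 4 - 222)) = 7*(-1*(-232)) = 7*232 = 1624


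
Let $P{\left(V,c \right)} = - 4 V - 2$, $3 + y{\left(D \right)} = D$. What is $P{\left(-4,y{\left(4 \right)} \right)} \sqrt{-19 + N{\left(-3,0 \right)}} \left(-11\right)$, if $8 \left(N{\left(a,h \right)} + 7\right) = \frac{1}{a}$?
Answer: $- \frac{1925 i \sqrt{6}}{6} \approx - 785.88 i$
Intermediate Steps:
$N{\left(a,h \right)} = -7 + \frac{1}{8 a}$
$y{\left(D \right)} = -3 + D$
$P{\left(V,c \right)} = -2 - 4 V$
$P{\left(-4,y{\left(4 \right)} \right)} \sqrt{-19 + N{\left(-3,0 \right)}} \left(-11\right) = \left(-2 - -16\right) \sqrt{-19 - \left(7 - \frac{1}{8 \left(-3\right)}\right)} \left(-11\right) = \left(-2 + 16\right) \sqrt{-19 + \left(-7 + \frac{1}{8} \left(- \frac{1}{3}\right)\right)} \left(-11\right) = 14 \sqrt{-19 - \frac{169}{24}} \left(-11\right) = 14 \sqrt{- \frac{625}{24}} \left(-11\right) = 14 \frac{25 i \sqrt{6}}{12} \left(-11\right) = \frac{175 i \sqrt{6}}{6} \left(-11\right) = - \frac{1925 i \sqrt{6}}{6}$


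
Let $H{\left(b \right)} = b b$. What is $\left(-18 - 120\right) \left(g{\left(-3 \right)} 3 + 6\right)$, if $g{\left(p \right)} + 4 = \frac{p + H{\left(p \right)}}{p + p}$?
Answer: $1242$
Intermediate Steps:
$H{\left(b \right)} = b^{2}$
$g{\left(p \right)} = -4 + \frac{p + p^{2}}{2 p}$ ($g{\left(p \right)} = -4 + \frac{p + p^{2}}{p + p} = -4 + \frac{p + p^{2}}{2 p}$)
$\left(-18 - 120\right) \left(g{\left(-3 \right)} 3 + 6\right) = \left(-18 - 120\right) \left(\left(- \frac{7}{2} + \frac{1}{2} \left(-3\right)\right) 3 + 6\right) = - 138 \left(\left(- \frac{7}{2} - \frac{3}{2}\right) 3 + 6\right) = - 138 \left(\left(-5\right) 3 + 6\right) = - 138 \left(-15 + 6\right) = \left(-138\right) \left(-9\right) = 1242$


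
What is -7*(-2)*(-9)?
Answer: -126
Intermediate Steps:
-7*(-2)*(-9) = 14*(-9) = -126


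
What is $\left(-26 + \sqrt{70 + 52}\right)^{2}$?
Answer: $\left(26 - \sqrt{122}\right)^{2} \approx 223.64$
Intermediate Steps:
$\left(-26 + \sqrt{70 + 52}\right)^{2} = \left(-26 + \sqrt{122}\right)^{2}$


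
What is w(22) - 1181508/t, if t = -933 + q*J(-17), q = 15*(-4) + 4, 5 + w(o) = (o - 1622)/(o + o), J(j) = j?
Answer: -13005233/209 ≈ -62226.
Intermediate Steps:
w(o) = -5 + (-1622 + o)/(2*o) (w(o) = -5 + (o - 1622)/(o + o) = -5 + (-1622 + o)/((2*o)) = -5 + (-1622 + o)*(1/(2*o)) = -5 + (-1622 + o)/(2*o))
q = -56 (q = -60 + 4 = -56)
t = 19 (t = -933 - 56*(-17) = -933 + 952 = 19)
w(22) - 1181508/t = (-9/2 - 811/22) - 1181508/19 = -455/11 - 1181508/19 = -13005233/209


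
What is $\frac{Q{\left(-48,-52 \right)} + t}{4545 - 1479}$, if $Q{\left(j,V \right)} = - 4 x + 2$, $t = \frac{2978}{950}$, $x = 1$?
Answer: $\frac{77}{208050} \approx 0.0003701$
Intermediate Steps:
$t = \frac{1489}{475}$ ($t = 2978 \cdot \frac{1}{950} = \frac{1489}{475} \approx 3.1347$)
$Q{\left(j,V \right)} = -2$ ($Q{\left(j,V \right)} = \left(-4\right) 1 + 2 = -4 + 2 = -2$)
$\frac{Q{\left(-48,-52 \right)} + t}{4545 - 1479} = \frac{-2 + \frac{1489}{475}}{4545 - 1479} = \frac{539}{475 \cdot 3066} = \frac{539}{475} \cdot \frac{1}{3066} = \frac{77}{208050}$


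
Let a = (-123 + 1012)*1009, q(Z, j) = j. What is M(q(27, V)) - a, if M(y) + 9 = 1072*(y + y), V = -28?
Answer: -957042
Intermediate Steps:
a = 897001 (a = 889*1009 = 897001)
M(y) = -9 + 2144*y (M(y) = -9 + 1072*(y + y) = -9 + 1072*(2*y) = -9 + 2144*y)
M(q(27, V)) - a = (-9 + 2144*(-28)) - 1*897001 = (-9 - 60032) - 897001 = -60041 - 897001 = -957042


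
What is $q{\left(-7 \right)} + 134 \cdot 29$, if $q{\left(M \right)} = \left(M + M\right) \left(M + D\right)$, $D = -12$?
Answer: $4152$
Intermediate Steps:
$q{\left(M \right)} = 2 M \left(-12 + M\right)$ ($q{\left(M \right)} = \left(M + M\right) \left(M - 12\right) = 2 M \left(-12 + M\right)$)
$q{\left(-7 \right)} + 134 \cdot 29 = 2 \left(-7\right) \left(-12 - 7\right) + 134 \cdot 29 = 2 \left(-7\right) \left(-19\right) + 3886 = 266 + 3886 = 4152$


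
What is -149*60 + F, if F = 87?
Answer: -8853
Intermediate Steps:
-149*60 + F = -149*60 + 87 = -8940 + 87 = -8853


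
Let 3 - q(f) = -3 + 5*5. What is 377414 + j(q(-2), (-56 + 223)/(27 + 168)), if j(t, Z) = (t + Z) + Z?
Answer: 73592359/195 ≈ 3.7740e+5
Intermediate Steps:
q(f) = -19 (q(f) = 3 - (-3 + 5*5) = 3 - (-3 + 25) = 3 - 1*22 = 3 - 22 = -19)
j(t, Z) = t + 2*Z (j(t, Z) = (Z + t) + Z = t + 2*Z)
377414 + j(q(-2), (-56 + 223)/(27 + 168)) = 377414 + (-19 + 2*((-56 + 223)/(27 + 168))) = 377414 + (-19 + 2*(167/195)) = 377414 + (-19 + 334/195) = 377414 - 3371/195 = 73592359/195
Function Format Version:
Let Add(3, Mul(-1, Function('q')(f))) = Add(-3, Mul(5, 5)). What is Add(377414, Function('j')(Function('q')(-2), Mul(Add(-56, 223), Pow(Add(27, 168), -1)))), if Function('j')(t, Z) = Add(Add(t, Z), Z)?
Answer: Rational(73592359, 195) ≈ 3.7740e+5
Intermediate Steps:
Function('q')(f) = -19 (Function('q')(f) = Add(3, Mul(-1, Add(-3, Mul(5, 5)))) = Add(3, Mul(-1, Add(-3, 25))) = Add(3, Mul(-1, 22)) = Add(3, -22) = -19)
Function('j')(t, Z) = Add(t, Mul(2, Z)) (Function('j')(t, Z) = Add(Add(Z, t), Z) = Add(t, Mul(2, Z)))
Add(377414, Function('j')(Function('q')(-2), Mul(Add(-56, 223), Pow(Add(27, 168), -1)))) = Add(377414, Add(-19, Mul(2, Mul(Add(-56, 223), Pow(Add(27, 168), -1))))) = Add(377414, Add(-19, Mul(2, Mul(167, Pow(195, -1))))) = Add(377414, Add(-19, Mul(2, Mul(167, Rational(1, 195))))) = Add(377414, Add(-19, Mul(2, Rational(167, 195)))) = Add(377414, Add(-19, Rational(334, 195))) = Add(377414, Rational(-3371, 195)) = Rational(73592359, 195)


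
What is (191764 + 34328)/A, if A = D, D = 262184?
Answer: 56523/65546 ≈ 0.86234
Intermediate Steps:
A = 262184
(191764 + 34328)/A = (191764 + 34328)/262184 = 226092*(1/262184) = 56523/65546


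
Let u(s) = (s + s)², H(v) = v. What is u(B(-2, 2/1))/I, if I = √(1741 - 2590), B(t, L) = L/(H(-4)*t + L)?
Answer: -4*I*√849/21225 ≈ -0.0054912*I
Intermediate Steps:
B(t, L) = L/(L - 4*t) (B(t, L) = L/(-4*t + L) = L/(L - 4*t))
u(s) = 4*s² (u(s) = (2*s)² = 4*s²)
I = I*√849 (I = √(-849) = I*√849 ≈ 29.138*I)
u(B(-2, 2/1))/I = (4*((2/1)/(2/1 - 4*(-2)))²)/((I*√849)) = (4*((2*1)/(2*1 + 8))²)*(-I*√849/849) = (4*(2/(2 + 8))²)*(-I*√849/849) = (4*(2/10)²)*(-I*√849/849) = (4*(2*(⅒))²)*(-I*√849/849) = (4*(⅕)²)*(-I*√849/849) = (4*(1/25))*(-I*√849/849) = 4*(-I*√849/849)/25 = -4*I*√849/21225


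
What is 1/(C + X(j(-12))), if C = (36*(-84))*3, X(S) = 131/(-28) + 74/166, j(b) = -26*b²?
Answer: -2324/21093165 ≈ -0.00011018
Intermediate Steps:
X(S) = -9837/2324 (X(S) = 131*(-1/28) + 74*(1/166) = -131/28 + 37/83 = -9837/2324)
C = -9072 (C = -3024*3 = -9072)
1/(C + X(j(-12))) = 1/(-9072 - 9837/2324) = 1/(-21093165/2324) = -2324/21093165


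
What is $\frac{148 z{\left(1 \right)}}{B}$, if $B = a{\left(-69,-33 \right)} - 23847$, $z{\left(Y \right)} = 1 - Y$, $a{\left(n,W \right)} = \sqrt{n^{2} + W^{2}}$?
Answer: $0$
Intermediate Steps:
$a{\left(n,W \right)} = \sqrt{W^{2} + n^{2}}$
$B = -23847 + 15 \sqrt{26}$ ($B = \sqrt{\left(-33\right)^{2} + \left(-69\right)^{2}} - 23847 = \sqrt{1089 + 4761} - 23847 = \sqrt{5850} - 23847 = 15 \sqrt{26} - 23847 = -23847 + 15 \sqrt{26} \approx -23771.0$)
$\frac{148 z{\left(1 \right)}}{B} = \frac{148 \left(1 - 1\right)}{-23847 + 15 \sqrt{26}} = \frac{148 \cdot 0}{-23847 + 15 \sqrt{26}} = \frac{0}{-23847 + 15 \sqrt{26}} = 0$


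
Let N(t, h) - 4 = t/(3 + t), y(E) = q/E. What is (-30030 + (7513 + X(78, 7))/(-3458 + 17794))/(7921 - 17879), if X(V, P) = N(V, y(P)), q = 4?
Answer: 11623569175/3854462976 ≈ 3.0156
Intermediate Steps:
y(E) = 4/E
N(t, h) = 4 + t/(3 + t)
X(V, P) = (12 + 5*V)/(3 + V)
(-30030 + (7513 + X(78, 7))/(-3458 + 17794))/(7921 - 17879) = (-30030 + (7513 + (12 + 5*78)/(3 + 78))/(-3458 + 17794))/(7921 - 17879) = (-30030 + (7513 + (12 + 390)/81)/14336)/(-9958) = (-30030 + (7513 + (1/81)*402)*(1/14336))*(-1/9958) = (-30030 + (7513 + 134/27)*(1/14336))*(-1/9958) = (-30030 + (202985/27)*(1/14336))*(-1/9958) = (-30030 + 202985/387072)*(-1/9958) = -11623569175/387072*(-1/9958) = 11623569175/3854462976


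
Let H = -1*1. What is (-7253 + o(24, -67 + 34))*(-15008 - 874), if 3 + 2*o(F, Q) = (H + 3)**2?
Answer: 115184205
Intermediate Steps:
H = -1
o(F, Q) = 1/2 (o(F, Q) = -3/2 + (-1 + 3)**2/2 = -3/2 + (1/2)*2**2 = -3/2 + (1/2)*4 = -3/2 + 2 = 1/2)
(-7253 + o(24, -67 + 34))*(-15008 - 874) = (-7253 + 1/2)*(-15008 - 874) = -14505/2*(-15882) = 115184205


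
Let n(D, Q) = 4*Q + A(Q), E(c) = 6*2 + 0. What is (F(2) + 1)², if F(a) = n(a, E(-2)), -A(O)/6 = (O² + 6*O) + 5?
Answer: 1630729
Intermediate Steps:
A(O) = -30 - 36*O - 6*O² (A(O) = -6*((O² + 6*O) + 5) = -6*(5 + O² + 6*O) = -30 - 36*O - 6*O²)
E(c) = 12 (E(c) = 12 + 0 = 12)
n(D, Q) = -30 - 32*Q - 6*Q² (n(D, Q) = 4*Q + (-30 - 36*Q - 6*Q²) = -30 - 32*Q - 6*Q²)
F(a) = -1278 (F(a) = -30 - 32*12 - 6*12² = -30 - 384 - 6*144 = -30 - 384 - 864 = -1278)
(F(2) + 1)² = (-1278 + 1)² = (-1277)² = 1630729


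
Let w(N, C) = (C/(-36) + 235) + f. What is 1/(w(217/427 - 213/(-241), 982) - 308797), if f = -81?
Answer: -18/5556065 ≈ -3.2397e-6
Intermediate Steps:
w(N, C) = 154 - C/36 (w(N, C) = (C/(-36) + 235) - 81 = (C*(-1/36) + 235) - 81 = (-C/36 + 235) - 81 = (235 - C/36) - 81 = 154 - C/36)
1/(w(217/427 - 213/(-241), 982) - 308797) = 1/((154 - 1/36*982) - 308797) = 1/((154 - 491/18) - 308797) = 1/(2281/18 - 308797) = 1/(-5556065/18) = -18/5556065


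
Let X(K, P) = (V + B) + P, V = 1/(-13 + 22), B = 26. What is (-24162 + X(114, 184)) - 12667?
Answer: -329570/9 ≈ -36619.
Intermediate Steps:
V = ⅑ (V = 1/9 = ⅑ ≈ 0.11111)
X(K, P) = 235/9 + P (X(K, P) = (⅑ + 26) + P = 235/9 + P)
(-24162 + X(114, 184)) - 12667 = (-24162 + (235/9 + 184)) - 12667 = (-24162 + 1891/9) - 12667 = -215567/9 - 12667 = -329570/9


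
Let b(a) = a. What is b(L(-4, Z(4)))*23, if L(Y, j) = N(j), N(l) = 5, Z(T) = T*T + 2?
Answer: 115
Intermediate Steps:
Z(T) = 2 + T**2 (Z(T) = T**2 + 2 = 2 + T**2)
L(Y, j) = 5
b(L(-4, Z(4)))*23 = 5*23 = 115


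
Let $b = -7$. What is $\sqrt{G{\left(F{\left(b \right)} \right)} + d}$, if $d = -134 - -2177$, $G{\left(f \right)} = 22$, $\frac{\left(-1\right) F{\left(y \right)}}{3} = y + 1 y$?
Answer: $\sqrt{2065} \approx 45.442$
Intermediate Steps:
$F{\left(y \right)} = - 6 y$ ($F{\left(y \right)} = - 3 \left(y + 1 y\right) = - 3 \left(y + y\right) = - 3 \cdot 2 y = - 6 y$)
$d = 2043$ ($d = -134 + 2177 = 2043$)
$\sqrt{G{\left(F{\left(b \right)} \right)} + d} = \sqrt{22 + 2043} = \sqrt{2065}$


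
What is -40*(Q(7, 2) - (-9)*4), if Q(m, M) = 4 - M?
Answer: -1520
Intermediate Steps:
-40*(Q(7, 2) - (-9)*4) = -40*((4 - 1*2) - (-9)*4) = -40*((4 - 2) - 1*(-36)) = -40*(2 + 36) = -40*38 = -1520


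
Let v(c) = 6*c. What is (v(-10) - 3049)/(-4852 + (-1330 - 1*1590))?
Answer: 3109/7772 ≈ 0.40003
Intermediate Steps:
(v(-10) - 3049)/(-4852 + (-1330 - 1*1590)) = (6*(-10) - 3049)/(-4852 + (-1330 - 1*1590)) = (-60 - 3049)/(-4852 + (-1330 - 1590)) = -3109/(-4852 - 2920) = -3109/(-7772) = -3109*(-1/7772) = 3109/7772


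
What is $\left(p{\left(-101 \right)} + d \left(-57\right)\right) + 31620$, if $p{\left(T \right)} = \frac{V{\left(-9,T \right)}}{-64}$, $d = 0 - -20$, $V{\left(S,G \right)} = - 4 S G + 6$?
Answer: $\frac{977175}{32} \approx 30537.0$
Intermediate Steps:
$V{\left(S,G \right)} = 6 - 4 G S$ ($V{\left(S,G \right)} = - 4 G S + 6 = 6 - 4 G S$)
$d = 20$ ($d = 0 + 20 = 20$)
$p{\left(T \right)} = - \frac{3}{32} - \frac{9 T}{16}$ ($p{\left(T \right)} = \frac{6 - 4 T \left(-9\right)}{-64} = \left(6 + 36 T\right) \left(- \frac{1}{64}\right) = - \frac{3}{32} - \frac{9 T}{16}$)
$\left(p{\left(-101 \right)} + d \left(-57\right)\right) + 31620 = \left(\left(- \frac{3}{32} - - \frac{909}{16}\right) + 20 \left(-57\right)\right) + 31620 = \left(\left(- \frac{3}{32} + \frac{909}{16}\right) - 1140\right) + 31620 = \left(\frac{1815}{32} - 1140\right) + 31620 = - \frac{34665}{32} + 31620 = \frac{977175}{32}$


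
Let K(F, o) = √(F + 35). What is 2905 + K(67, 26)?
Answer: 2905 + √102 ≈ 2915.1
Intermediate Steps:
K(F, o) = √(35 + F)
2905 + K(67, 26) = 2905 + √(35 + 67) = 2905 + √102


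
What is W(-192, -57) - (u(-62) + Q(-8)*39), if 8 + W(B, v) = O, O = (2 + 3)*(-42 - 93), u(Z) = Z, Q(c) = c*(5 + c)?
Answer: -1557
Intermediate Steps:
O = -675 (O = 5*(-135) = -675)
W(B, v) = -683 (W(B, v) = -8 - 675 = -683)
W(-192, -57) - (u(-62) + Q(-8)*39) = -683 - (-62 - 8*(5 - 8)*39) = -683 - (-62 - 8*(-3)*39) = -683 - (-62 + 24*39) = -683 - (-62 + 936) = -683 - 1*874 = -683 - 874 = -1557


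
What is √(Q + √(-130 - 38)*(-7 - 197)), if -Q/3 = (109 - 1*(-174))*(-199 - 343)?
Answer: √(460158 - 408*I*√42) ≈ 678.35 - 1.949*I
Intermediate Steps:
Q = 460158 (Q = -3*(109 - 1*(-174))*(-199 - 343) = -3*(109 + 174)*(-542) = -849*(-542) = -3*(-153386) = 460158)
√(Q + √(-130 - 38)*(-7 - 197)) = √(460158 + √(-130 - 38)*(-7 - 197)) = √(460158 + √(-168)*(-204)) = √(460158 + (2*I*√42)*(-204)) = √(460158 - 408*I*√42)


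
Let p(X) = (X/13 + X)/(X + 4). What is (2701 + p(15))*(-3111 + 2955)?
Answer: -8008284/19 ≈ -4.2149e+5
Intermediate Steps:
p(X) = 14*X/(13*(4 + X)) (p(X) = (X*(1/13) + X)/(4 + X) = (X/13 + X)/(4 + X) = (14*X/13)/(4 + X) = 14*X/(13*(4 + X)))
(2701 + p(15))*(-3111 + 2955) = (2701 + (14/13)*15/(4 + 15))*(-3111 + 2955) = (2701 + (14/13)*15/19)*(-156) = (2701 + (14/13)*15*(1/19))*(-156) = (2701 + 210/247)*(-156) = (667357/247)*(-156) = -8008284/19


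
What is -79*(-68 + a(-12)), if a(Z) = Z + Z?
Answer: 7268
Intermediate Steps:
a(Z) = 2*Z
-79*(-68 + a(-12)) = -79*(-68 + 2*(-12)) = -79*(-68 - 24) = -79*(-92) = 7268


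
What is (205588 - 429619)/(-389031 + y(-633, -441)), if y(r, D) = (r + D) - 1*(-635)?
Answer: 224031/389470 ≈ 0.57522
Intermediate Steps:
y(r, D) = 635 + D + r (y(r, D) = (D + r) + 635 = 635 + D + r)
(205588 - 429619)/(-389031 + y(-633, -441)) = (205588 - 429619)/(-389031 + (635 - 441 - 633)) = -224031/(-389031 - 439) = -224031/(-389470) = -224031*(-1/389470) = 224031/389470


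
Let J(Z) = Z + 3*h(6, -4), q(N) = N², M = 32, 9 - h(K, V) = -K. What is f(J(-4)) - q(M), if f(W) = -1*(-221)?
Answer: -803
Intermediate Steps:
h(K, V) = 9 + K (h(K, V) = 9 - (-1)*K = 9 + K)
J(Z) = 45 + Z (J(Z) = Z + 3*(9 + 6) = Z + 3*15 = Z + 45 = 45 + Z)
f(W) = 221
f(J(-4)) - q(M) = 221 - 1*32² = 221 - 1*1024 = 221 - 1024 = -803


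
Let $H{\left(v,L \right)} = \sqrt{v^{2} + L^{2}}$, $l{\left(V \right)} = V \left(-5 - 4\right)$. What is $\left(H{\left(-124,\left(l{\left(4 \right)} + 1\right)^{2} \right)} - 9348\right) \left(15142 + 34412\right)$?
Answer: $-463230792 + 49554 \sqrt{1516001} \approx -4.0222 \cdot 10^{8}$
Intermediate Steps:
$l{\left(V \right)} = - 9 V$ ($l{\left(V \right)} = V \left(-9\right) = - 9 V$)
$H{\left(v,L \right)} = \sqrt{L^{2} + v^{2}}$
$\left(H{\left(-124,\left(l{\left(4 \right)} + 1\right)^{2} \right)} - 9348\right) \left(15142 + 34412\right) = \left(\sqrt{\left(\left(\left(-9\right) 4 + 1\right)^{2}\right)^{2} + \left(-124\right)^{2}} - 9348\right) \left(15142 + 34412\right) = \left(\sqrt{\left(\left(-36 + 1\right)^{2}\right)^{2} + 15376} - 9348\right) 49554 = \left(\sqrt{\left(\left(-35\right)^{2}\right)^{2} + 15376} - 9348\right) 49554 = \left(\sqrt{1225^{2} + 15376} - 9348\right) 49554 = \left(\sqrt{1500625 + 15376} - 9348\right) 49554 = \left(\sqrt{1516001} - 9348\right) 49554 = \left(-9348 + \sqrt{1516001}\right) 49554 = -463230792 + 49554 \sqrt{1516001}$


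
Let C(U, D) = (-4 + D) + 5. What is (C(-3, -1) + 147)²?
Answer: 21609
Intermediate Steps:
C(U, D) = 1 + D
(C(-3, -1) + 147)² = ((1 - 1) + 147)² = (0 + 147)² = 147² = 21609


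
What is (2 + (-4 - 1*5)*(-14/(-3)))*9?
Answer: -360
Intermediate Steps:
(2 + (-4 - 1*5)*(-14/(-3)))*9 = (2 + (-4 - 5)*(-14*(-1/3)))*9 = (2 - 9*14/3)*9 = (2 - 42)*9 = -40*9 = -360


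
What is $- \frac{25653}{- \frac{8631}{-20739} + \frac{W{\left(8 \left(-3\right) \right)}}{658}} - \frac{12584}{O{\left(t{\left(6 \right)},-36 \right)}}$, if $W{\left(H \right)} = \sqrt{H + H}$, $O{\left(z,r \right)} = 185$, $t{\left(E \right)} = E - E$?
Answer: $\frac{- 173986384 \sqrt{3} + 10805660909757 i}{185 \left(- 946533 i + 13826 \sqrt{3}\right)} \approx -61669.0 + 1558.5 i$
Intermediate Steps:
$t{\left(E \right)} = 0$
$W{\left(H \right)} = \sqrt{2} \sqrt{H}$ ($W{\left(H \right)} = \sqrt{2 H} = \sqrt{2} \sqrt{H}$)
$- \frac{25653}{- \frac{8631}{-20739} + \frac{W{\left(8 \left(-3\right) \right)}}{658}} - \frac{12584}{O{\left(t{\left(6 \right)},-36 \right)}} = - \frac{25653}{- \frac{8631}{-20739} + \frac{\sqrt{2} \sqrt{8 \left(-3\right)}}{658}} - \frac{12584}{185} = - \frac{25653}{\left(-8631\right) \left(- \frac{1}{20739}\right) + \sqrt{2} \sqrt{-24} \cdot \frac{1}{658}} - \frac{12584}{185} = - \frac{25653}{\frac{2877}{6913} + \sqrt{2} \cdot 2 i \sqrt{6} \cdot \frac{1}{658}} - \frac{12584}{185} = - \frac{25653}{\frac{2877}{6913} + 4 i \sqrt{3} \cdot \frac{1}{658}} - \frac{12584}{185} = - \frac{25653}{\frac{2877}{6913} + \frac{2 i \sqrt{3}}{329}} - \frac{12584}{185} = - \frac{12584}{185} - \frac{25653}{\frac{2877}{6913} + \frac{2 i \sqrt{3}}{329}}$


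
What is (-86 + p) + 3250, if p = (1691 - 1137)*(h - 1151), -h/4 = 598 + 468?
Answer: -2996746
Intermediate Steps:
h = -4264 (h = -4*(598 + 468) = -4*1066 = -4264)
p = -2999910 (p = (1691 - 1137)*(-4264 - 1151) = 554*(-5415) = -2999910)
(-86 + p) + 3250 = (-86 - 2999910) + 3250 = -2999996 + 3250 = -2996746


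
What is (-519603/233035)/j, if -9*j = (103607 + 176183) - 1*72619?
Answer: 173201/1788077555 ≈ 9.6864e-5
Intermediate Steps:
j = -23019 (j = -((103607 + 176183) - 1*72619)/9 = -(279790 - 72619)/9 = -⅑*207171 = -23019)
(-519603/233035)/j = -519603/233035/(-23019) = -519603*1/233035*(-1/23019) = -519603/233035*(-1/23019) = 173201/1788077555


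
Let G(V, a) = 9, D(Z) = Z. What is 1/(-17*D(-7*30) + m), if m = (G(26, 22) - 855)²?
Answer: 1/719286 ≈ 1.3903e-6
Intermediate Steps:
m = 715716 (m = (9 - 855)² = (-846)² = 715716)
1/(-17*D(-7*30) + m) = 1/(-17*(-7*30) + 715716) = 1/(-17*(-210) + 715716) = 1/(-1*(-3570) + 715716) = 1/(3570 + 715716) = 1/719286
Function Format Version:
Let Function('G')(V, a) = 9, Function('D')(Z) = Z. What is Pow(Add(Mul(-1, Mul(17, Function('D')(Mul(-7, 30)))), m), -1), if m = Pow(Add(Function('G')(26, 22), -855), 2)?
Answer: Rational(1, 719286) ≈ 1.3903e-6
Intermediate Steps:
m = 715716 (m = Pow(Add(9, -855), 2) = Pow(-846, 2) = 715716)
Pow(Add(Mul(-1, Mul(17, Function('D')(Mul(-7, 30)))), m), -1) = Pow(Add(Mul(-1, Mul(17, Mul(-7, 30))), 715716), -1) = Pow(Add(Mul(-1, Mul(17, -210)), 715716), -1) = Pow(Add(Mul(-1, -3570), 715716), -1) = Pow(Add(3570, 715716), -1) = Pow(719286, -1) = Rational(1, 719286)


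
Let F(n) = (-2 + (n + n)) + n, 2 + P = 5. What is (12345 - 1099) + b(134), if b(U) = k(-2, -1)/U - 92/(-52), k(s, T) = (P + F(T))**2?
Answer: 9796833/871 ≈ 11248.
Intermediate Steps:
P = 3 (P = -2 + 5 = 3)
F(n) = -2 + 3*n (F(n) = (-2 + 2*n) + n = -2 + 3*n)
k(s, T) = (1 + 3*T)**2 (k(s, T) = (3 + (-2 + 3*T))**2 = (1 + 3*T)**2)
b(U) = 23/13 + 4/U (b(U) = (1 + 3*(-1))**2/U - 92/(-52) = (1 - 3)**2/U - 92*(-1/52) = (-2)**2/U + 23/13 = 4/U + 23/13 = 23/13 + 4/U)
(12345 - 1099) + b(134) = (12345 - 1099) + (23/13 + 4/134) = 11246 + (23/13 + 4*(1/134)) = 11246 + (23/13 + 2/67) = 11246 + 1567/871 = 9796833/871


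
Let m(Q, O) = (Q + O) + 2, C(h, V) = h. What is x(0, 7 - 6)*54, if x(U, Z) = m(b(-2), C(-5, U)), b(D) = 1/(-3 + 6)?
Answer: -144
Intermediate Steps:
b(D) = 1/3
m(Q, O) = 2 + O + Q (m(Q, O) = (O + Q) + 2 = 2 + O + Q)
x(U, Z) = -8/3 (x(U, Z) = 2 - 5 + 1/3 = -8/3)
x(0, 7 - 6)*54 = -8/3*54 = -144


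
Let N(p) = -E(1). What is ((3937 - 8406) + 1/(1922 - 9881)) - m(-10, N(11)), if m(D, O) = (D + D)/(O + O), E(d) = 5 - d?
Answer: -71177339/15918 ≈ -4471.5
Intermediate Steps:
N(p) = -4 (N(p) = -(5 - 1*1) = -(5 - 1) = -1*4 = -4)
m(D, O) = D/O (m(D, O) = (2*D)/((2*O)) = (2*D)*(1/(2*O)) = D/O)
((3937 - 8406) + 1/(1922 - 9881)) - m(-10, N(11)) = ((3937 - 8406) + 1/(1922 - 9881)) - (-10)/(-4) = (-4469 + 1/(-7959)) - (-10)*(-1)/4 = (-4469 - 1/7959) - 1*5/2 = -35568772/7959 - 5/2 = -71177339/15918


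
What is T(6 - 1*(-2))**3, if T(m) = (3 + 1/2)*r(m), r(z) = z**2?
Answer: 11239424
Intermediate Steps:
T(m) = 7*m**2/2 (T(m) = (3 + 1/2)*m**2 = 7*m**2/2)
T(6 - 1*(-2))**3 = (7*(6 - 1*(-2))**2/2)**3 = (7*(6 + 2)**2/2)**3 = ((7/2)*8**2)**3 = ((7/2)*64)**3 = 224**3 = 11239424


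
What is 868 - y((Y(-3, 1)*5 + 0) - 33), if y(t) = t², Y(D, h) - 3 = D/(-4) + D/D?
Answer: 12519/16 ≈ 782.44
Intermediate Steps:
Y(D, h) = 4 - D/4 (Y(D, h) = 3 + (D/(-4) + D/D) = 3 + (D*(-¼) + 1) = 3 + (-D/4 + 1) = 3 + (1 - D/4) = 4 - D/4)
868 - y((Y(-3, 1)*5 + 0) - 33) = 868 - (((4 - ¼*(-3))*5 + 0) - 33)² = 868 - (((4 + ¾)*5 + 0) - 33)² = 868 - (((19/4)*5 + 0) - 33)² = 868 - ((95/4 + 0) - 33)² = 868 - (95/4 - 33)² = 868 - (-37/4)² = 868 - 1*1369/16 = 868 - 1369/16 = 12519/16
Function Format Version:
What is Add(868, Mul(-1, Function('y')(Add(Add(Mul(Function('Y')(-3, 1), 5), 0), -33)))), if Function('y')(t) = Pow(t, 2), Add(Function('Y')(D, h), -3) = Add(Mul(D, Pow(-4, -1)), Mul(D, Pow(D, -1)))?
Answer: Rational(12519, 16) ≈ 782.44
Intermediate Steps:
Function('Y')(D, h) = Add(4, Mul(Rational(-1, 4), D)) (Function('Y')(D, h) = Add(3, Add(Mul(D, Pow(-4, -1)), Mul(D, Pow(D, -1)))) = Add(3, Add(Mul(D, Rational(-1, 4)), 1)) = Add(3, Add(Mul(Rational(-1, 4), D), 1)) = Add(3, Add(1, Mul(Rational(-1, 4), D))) = Add(4, Mul(Rational(-1, 4), D)))
Add(868, Mul(-1, Function('y')(Add(Add(Mul(Function('Y')(-3, 1), 5), 0), -33)))) = Add(868, Mul(-1, Pow(Add(Add(Mul(Add(4, Mul(Rational(-1, 4), -3)), 5), 0), -33), 2))) = Add(868, Mul(-1, Pow(Add(Add(Mul(Add(4, Rational(3, 4)), 5), 0), -33), 2))) = Add(868, Mul(-1, Pow(Add(Add(Mul(Rational(19, 4), 5), 0), -33), 2))) = Add(868, Mul(-1, Pow(Add(Add(Rational(95, 4), 0), -33), 2))) = Add(868, Mul(-1, Pow(Add(Rational(95, 4), -33), 2))) = Add(868, Mul(-1, Pow(Rational(-37, 4), 2))) = Add(868, Mul(-1, Rational(1369, 16))) = Add(868, Rational(-1369, 16)) = Rational(12519, 16)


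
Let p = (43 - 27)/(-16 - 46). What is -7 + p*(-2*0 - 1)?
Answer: -209/31 ≈ -6.7419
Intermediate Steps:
p = -8/31 (p = 16/(-62) = 16*(-1/62) = -8/31 ≈ -0.25806)
-7 + p*(-2*0 - 1) = -7 - 8*(-2*0 - 1)/31 = -7 - 8*(0 - 1)/31 = -7 - 8/31*(-1) = -7 + 8/31 = -209/31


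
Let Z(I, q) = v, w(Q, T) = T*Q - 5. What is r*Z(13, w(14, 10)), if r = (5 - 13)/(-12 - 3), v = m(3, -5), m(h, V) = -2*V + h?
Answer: 104/15 ≈ 6.9333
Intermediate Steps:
w(Q, T) = -5 + Q*T (w(Q, T) = Q*T - 5 = -5 + Q*T)
m(h, V) = h - 2*V
v = 13 (v = 3 - 2*(-5) = 3 + 10 = 13)
Z(I, q) = 13
r = 8/15 (r = -8/(-15) = -8*(-1/15) = 8/15 ≈ 0.53333)
r*Z(13, w(14, 10)) = (8/15)*13 = 104/15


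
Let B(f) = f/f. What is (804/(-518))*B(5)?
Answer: -402/259 ≈ -1.5521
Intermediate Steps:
B(f) = 1
(804/(-518))*B(5) = (804/(-518))*1 = (804*(-1/518))*1 = -402/259*1 = -402/259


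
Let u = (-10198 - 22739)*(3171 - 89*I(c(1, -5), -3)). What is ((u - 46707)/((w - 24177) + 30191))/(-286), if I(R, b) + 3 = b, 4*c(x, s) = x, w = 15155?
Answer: 61039146/3027167 ≈ 20.164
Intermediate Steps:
c(x, s) = x/4
I(R, b) = -3 + b
u = -122031585 (u = (-10198 - 22739)*(3171 - 89*(-3 - 3)) = -32937*(3171 - 89*(-6)) = -32937*(3171 + 534) = -32937*3705 = -122031585)
((u - 46707)/((w - 24177) + 30191))/(-286) = ((-122031585 - 46707)/((15155 - 24177) + 30191))/(-286) = -122078292/(-9022 + 30191)*(-1/286) = -122078292/21169*(-1/286) = 61039146/3027167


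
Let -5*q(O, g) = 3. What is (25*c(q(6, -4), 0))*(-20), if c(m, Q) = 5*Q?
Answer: 0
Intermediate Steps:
q(O, g) = -⅗ (q(O, g) = -⅕*3 = -⅗)
(25*c(q(6, -4), 0))*(-20) = (25*(5*0))*(-20) = (25*0)*(-20) = 0*(-20) = 0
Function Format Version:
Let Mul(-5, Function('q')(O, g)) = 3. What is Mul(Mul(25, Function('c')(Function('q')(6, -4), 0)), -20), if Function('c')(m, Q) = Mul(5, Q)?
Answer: 0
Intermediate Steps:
Function('q')(O, g) = Rational(-3, 5) (Function('q')(O, g) = Mul(Rational(-1, 5), 3) = Rational(-3, 5))
Mul(Mul(25, Function('c')(Function('q')(6, -4), 0)), -20) = Mul(Mul(25, Mul(5, 0)), -20) = Mul(Mul(25, 0), -20) = Mul(0, -20) = 0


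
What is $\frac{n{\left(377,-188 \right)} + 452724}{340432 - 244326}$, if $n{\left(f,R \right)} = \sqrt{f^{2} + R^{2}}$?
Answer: $\frac{226362}{48053} + \frac{\sqrt{177473}}{96106} \approx 4.7151$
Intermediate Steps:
$n{\left(f,R \right)} = \sqrt{R^{2} + f^{2}}$
$\frac{n{\left(377,-188 \right)} + 452724}{340432 - 244326} = \frac{\sqrt{\left(-188\right)^{2} + 377^{2}} + 452724}{340432 - 244326} = \frac{\sqrt{35344 + 142129} + 452724}{96106} = \left(\sqrt{177473} + 452724\right) \frac{1}{96106} = \left(452724 + \sqrt{177473}\right) \frac{1}{96106} = \frac{226362}{48053} + \frac{\sqrt{177473}}{96106}$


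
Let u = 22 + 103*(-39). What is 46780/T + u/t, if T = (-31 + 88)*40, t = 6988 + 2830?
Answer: 5627218/279813 ≈ 20.111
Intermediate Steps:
t = 9818
u = -3995 (u = 22 - 4017 = -3995)
T = 2280 (T = 57*40 = 2280)
46780/T + u/t = 46780/2280 - 3995/9818 = 46780*(1/2280) - 3995*1/9818 = 2339/114 - 3995/9818 = 5627218/279813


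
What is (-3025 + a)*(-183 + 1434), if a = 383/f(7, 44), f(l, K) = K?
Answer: -166028967/44 ≈ -3.7734e+6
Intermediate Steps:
a = 383/44 ≈ 8.7045
(-3025 + a)*(-183 + 1434) = (-3025 + 383/44)*(-183 + 1434) = -132717/44*1251 = -166028967/44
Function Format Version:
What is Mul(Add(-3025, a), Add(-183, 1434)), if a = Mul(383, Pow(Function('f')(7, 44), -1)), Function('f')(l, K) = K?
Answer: Rational(-166028967, 44) ≈ -3.7734e+6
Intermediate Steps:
a = Rational(383, 44) (a = Mul(383, Pow(44, -1)) = Mul(383, Rational(1, 44)) = Rational(383, 44) ≈ 8.7045)
Mul(Add(-3025, a), Add(-183, 1434)) = Mul(Add(-3025, Rational(383, 44)), Add(-183, 1434)) = Mul(Rational(-132717, 44), 1251) = Rational(-166028967, 44)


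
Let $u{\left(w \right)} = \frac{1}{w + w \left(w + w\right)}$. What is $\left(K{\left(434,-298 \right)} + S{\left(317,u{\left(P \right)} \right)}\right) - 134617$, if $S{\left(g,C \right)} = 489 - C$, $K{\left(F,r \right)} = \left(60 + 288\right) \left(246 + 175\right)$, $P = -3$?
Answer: $\frac{185699}{15} \approx 12380.0$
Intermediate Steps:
$K{\left(F,r \right)} = 146508$ ($K{\left(F,r \right)} = 348 \cdot 421 = 146508$)
$u{\left(w \right)} = \frac{1}{w + 2 w^{2}}$ ($u{\left(w \right)} = \frac{1}{w + w 2 w} = \frac{1}{w + 2 w^{2}}$)
$\left(K{\left(434,-298 \right)} + S{\left(317,u{\left(P \right)} \right)}\right) - 134617 = \left(146508 + \left(489 - \frac{1}{\left(-3\right) \left(1 + 2 \left(-3\right)\right)}\right)\right) - 134617 = \left(146508 + \left(489 - - \frac{1}{3 \left(1 - 6\right)}\right)\right) - 134617 = \left(146508 + \left(489 - - \frac{1}{3 \left(-5\right)}\right)\right) - 134617 = \left(146508 + \left(489 - \left(- \frac{1}{3}\right) \left(- \frac{1}{5}\right)\right)\right) - 134617 = \left(146508 + \left(489 - \frac{1}{15}\right)\right) - 134617 = \left(146508 + \frac{7334}{15}\right) - 134617 = \frac{2204954}{15} - 134617 = \frac{185699}{15}$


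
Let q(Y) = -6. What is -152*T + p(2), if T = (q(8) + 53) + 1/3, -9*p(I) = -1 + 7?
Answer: -21586/3 ≈ -7195.3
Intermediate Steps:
p(I) = -⅔ (p(I) = -(-1 + 7)/9 = -⅑*6 = -⅔)
T = 142/3 (T = (-6 + 53) + 1/3 = 47 + ⅓ = 142/3 ≈ 47.333)
-152*T + p(2) = -152*142/3 - ⅔ = -21584/3 - ⅔ = -21586/3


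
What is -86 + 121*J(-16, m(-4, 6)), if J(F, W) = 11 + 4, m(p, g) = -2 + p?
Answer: 1729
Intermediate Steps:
J(F, W) = 15
-86 + 121*J(-16, m(-4, 6)) = -86 + 121*15 = -86 + 1815 = 1729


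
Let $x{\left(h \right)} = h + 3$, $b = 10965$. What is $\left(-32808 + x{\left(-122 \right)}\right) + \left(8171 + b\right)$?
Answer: $-13791$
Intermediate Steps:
$x{\left(h \right)} = 3 + h$
$\left(-32808 + x{\left(-122 \right)}\right) + \left(8171 + b\right) = \left(-32808 + \left(3 - 122\right)\right) + \left(8171 + 10965\right) = \left(-32808 - 119\right) + 19136 = -32927 + 19136 = -13791$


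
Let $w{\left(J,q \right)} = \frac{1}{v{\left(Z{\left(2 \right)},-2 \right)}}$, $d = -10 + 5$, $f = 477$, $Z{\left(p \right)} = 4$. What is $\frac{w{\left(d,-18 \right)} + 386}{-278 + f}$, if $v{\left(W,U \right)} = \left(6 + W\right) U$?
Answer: $\frac{7719}{3980} \approx 1.9394$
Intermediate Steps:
$v{\left(W,U \right)} = U \left(6 + W\right)$
$d = -5$
$w{\left(J,q \right)} = - \frac{1}{20}$ ($w{\left(J,q \right)} = \frac{1}{\left(-2\right) \left(6 + 4\right)} = \frac{1}{\left(-2\right) 10} = \frac{1}{-20} = - \frac{1}{20}$)
$\frac{w{\left(d,-18 \right)} + 386}{-278 + f} = \frac{- \frac{1}{20} + 386}{-278 + 477} = \frac{1}{199} \cdot \frac{7719}{20} = \frac{7719}{3980}$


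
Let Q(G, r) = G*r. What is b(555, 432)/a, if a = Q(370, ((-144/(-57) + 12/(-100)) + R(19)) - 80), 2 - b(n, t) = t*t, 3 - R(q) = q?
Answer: 8864545/1644909 ≈ 5.3891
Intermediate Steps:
R(q) = 3 - q
b(n, t) = 2 - t² (b(n, t) = 2 - t*t = 2 - t²)
a = -3289818/95 (a = 370*(((-144/(-57) + 12/(-100)) + (3 - 1*19)) - 80) = 370*(((-144*(-1/57) + 12*(-1/100)) + (3 - 19)) - 80) = 370*(((48/19 - 3/25) - 16) - 80) = 370*((1143/475 - 16) - 80) = 370*(-6457/475 - 80) = 370*(-44457/475) = -3289818/95 ≈ -34630.)
b(555, 432)/a = (2 - 1*432²)/(-3289818/95) = (2 - 1*186624)*(-95/3289818) = (2 - 186624)*(-95/3289818) = -186622*(-95/3289818) = 8864545/1644909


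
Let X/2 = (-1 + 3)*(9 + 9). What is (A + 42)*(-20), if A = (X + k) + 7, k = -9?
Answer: -2240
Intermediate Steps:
X = 72 (X = 2*((-1 + 3)*(9 + 9)) = 2*(2*18) = 2*36 = 72)
A = 70 (A = (72 - 9) + 7 = 63 + 7 = 70)
(A + 42)*(-20) = (70 + 42)*(-20) = 112*(-20) = -2240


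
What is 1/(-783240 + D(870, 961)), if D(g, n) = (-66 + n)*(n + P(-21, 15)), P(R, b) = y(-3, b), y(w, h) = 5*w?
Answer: 1/63430 ≈ 1.5765e-5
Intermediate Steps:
P(R, b) = -15 (P(R, b) = 5*(-3) = -15)
D(g, n) = (-66 + n)*(-15 + n) (D(g, n) = (-66 + n)*(n - 15) = (-66 + n)*(-15 + n))
1/(-783240 + D(870, 961)) = 1/(-783240 + (990 + 961² - 81*961)) = 1/(-783240 + (990 + 923521 - 77841)) = 1/(-783240 + 846670) = 1/63430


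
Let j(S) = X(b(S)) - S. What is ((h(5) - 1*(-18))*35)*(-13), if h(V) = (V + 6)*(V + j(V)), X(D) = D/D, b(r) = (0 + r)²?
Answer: -13195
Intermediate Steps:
b(r) = r²
X(D) = 1
j(S) = 1 - S
h(V) = 6 + V (h(V) = (V + 6)*(V + (1 - V)) = (6 + V)*1 = 6 + V)
((h(5) - 1*(-18))*35)*(-13) = (((6 + 5) - 1*(-18))*35)*(-13) = ((11 + 18)*35)*(-13) = (29*35)*(-13) = 1015*(-13) = -13195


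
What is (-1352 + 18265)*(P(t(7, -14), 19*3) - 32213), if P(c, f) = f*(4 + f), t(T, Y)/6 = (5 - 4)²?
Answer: -486011968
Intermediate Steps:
t(T, Y) = 6 (t(T, Y) = 6*(5 - 4)² = 6*1² = 6*1 = 6)
(-1352 + 18265)*(P(t(7, -14), 19*3) - 32213) = (-1352 + 18265)*((19*3)*(4 + 19*3) - 32213) = 16913*(57*(4 + 57) - 32213) = 16913*(57*61 - 32213) = 16913*(3477 - 32213) = 16913*(-28736) = -486011968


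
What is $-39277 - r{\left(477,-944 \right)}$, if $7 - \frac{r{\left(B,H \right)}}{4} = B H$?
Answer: $-1840457$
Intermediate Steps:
$r{\left(B,H \right)} = 28 - 4 B H$
$-39277 - r{\left(477,-944 \right)} = -39277 - \left(28 - 1908 \left(-944\right)\right) = -39277 - \left(28 + 1801152\right) = -39277 - 1801180 = -1840457$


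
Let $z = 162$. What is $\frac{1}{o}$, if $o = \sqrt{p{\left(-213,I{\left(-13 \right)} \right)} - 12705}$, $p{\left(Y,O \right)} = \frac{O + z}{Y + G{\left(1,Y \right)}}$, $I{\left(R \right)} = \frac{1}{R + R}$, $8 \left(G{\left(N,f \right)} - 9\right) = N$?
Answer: $- \frac{i \sqrt{5712108533677}}{269400959} \approx - 0.0088715 i$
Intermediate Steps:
$G{\left(N,f \right)} = 9 + \frac{N}{8}$
$I{\left(R \right)} = \frac{1}{2 R}$
$p{\left(Y,O \right)} = \frac{162 + O}{\frac{73}{8} + Y}$ ($p{\left(Y,O \right)} = \frac{O + 162}{Y + \left(9 + \frac{1}{8} \cdot 1\right)} = \frac{162 + O}{Y + \left(9 + \frac{1}{8}\right)} = \frac{162 + O}{Y + \frac{73}{8}} = \frac{162 + O}{\frac{73}{8} + Y}$)
$o = \frac{i \sqrt{5712108533677}}{21203}$ ($o = \sqrt{\frac{8 \left(162 + \frac{1}{2 \left(-13\right)}\right)}{73 + 8 \left(-213\right)} - 12705} = \sqrt{\frac{8 \left(162 + \frac{1}{2} \left(- \frac{1}{13}\right)\right)}{73 - 1704} - 12705} = \sqrt{\frac{8 \left(162 - \frac{1}{26}\right)}{-1631} - 12705} = \sqrt{8 \left(- \frac{1}{1631}\right) \frac{4211}{26} - 12705} = \sqrt{- \frac{16844}{21203} - 12705} = \sqrt{- \frac{269400959}{21203}} = \frac{i \sqrt{5712108533677}}{21203} \approx 112.72 i$)
$\frac{1}{o} = \frac{1}{\frac{1}{21203} i \sqrt{5712108533677}} = - \frac{i \sqrt{5712108533677}}{269400959}$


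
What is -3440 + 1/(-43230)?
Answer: -148711201/43230 ≈ -3440.0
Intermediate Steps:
-3440 + 1/(-43230) = -3440 - 1/43230 = -148711201/43230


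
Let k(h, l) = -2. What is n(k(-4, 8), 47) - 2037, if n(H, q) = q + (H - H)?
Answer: -1990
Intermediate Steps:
n(H, q) = q (n(H, q) = q + 0 = q)
n(k(-4, 8), 47) - 2037 = 47 - 2037 = -1990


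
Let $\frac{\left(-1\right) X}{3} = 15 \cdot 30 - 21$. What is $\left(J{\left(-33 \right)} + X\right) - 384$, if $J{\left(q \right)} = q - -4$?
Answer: $-1700$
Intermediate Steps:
$J{\left(q \right)} = 4 + q$ ($J{\left(q \right)} = q + 4 = 4 + q$)
$X = -1287$ ($X = - 3 \left(15 \cdot 30 - 21\right) = - 3 \left(450 - 21\right) = \left(-3\right) 429 = -1287$)
$\left(J{\left(-33 \right)} + X\right) - 384 = \left(\left(4 - 33\right) - 1287\right) - 384 = \left(-29 - 1287\right) - 384 = -1316 - 384 = -1700$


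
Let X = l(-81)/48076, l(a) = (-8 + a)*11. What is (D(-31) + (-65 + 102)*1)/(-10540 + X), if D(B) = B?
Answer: -288456/506722019 ≈ -0.00056926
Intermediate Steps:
l(a) = -88 + 11*a
X = -979/48076 (X = (-88 + 11*(-81))/48076 = (-88 - 891)*(1/48076) = -979*1/48076 = -979/48076 ≈ -0.020364)
(D(-31) + (-65 + 102)*1)/(-10540 + X) = (-31 + (-65 + 102)*1)/(-10540 - 979/48076) = (-31 + 37*1)/(-506722019/48076) = (-31 + 37)*(-48076/506722019) = 6*(-48076/506722019) = -288456/506722019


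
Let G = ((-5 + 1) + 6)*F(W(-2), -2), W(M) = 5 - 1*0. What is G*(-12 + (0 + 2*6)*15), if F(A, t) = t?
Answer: -672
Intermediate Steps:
W(M) = 5 (W(M) = 5 + 0 = 5)
G = -4 (G = ((-5 + 1) + 6)*(-2) = (-4 + 6)*(-2) = 2*(-2) = -4)
G*(-12 + (0 + 2*6)*15) = -4*(-12 + (0 + 2*6)*15) = -4*(-12 + (0 + 12)*15) = -4*(-12 + 12*15) = -4*(-12 + 180) = -4*168 = -672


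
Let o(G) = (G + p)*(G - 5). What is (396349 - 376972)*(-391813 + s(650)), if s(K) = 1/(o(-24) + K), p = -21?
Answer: -14842673760078/1955 ≈ -7.5922e+9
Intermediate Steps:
o(G) = (-21 + G)*(-5 + G) (o(G) = (G - 21)*(G - 5) = (-21 + G)*(-5 + G))
s(K) = 1/(1305 + K) (s(K) = 1/((105 + (-24)² - 26*(-24)) + K) = 1/((105 + 576 + 624) + K) = 1/(1305 + K))
(396349 - 376972)*(-391813 + s(650)) = (396349 - 376972)*(-391813 + 1/(1305 + 650)) = 19377*(-391813 + 1/1955) = 19377*(-765994414/1955) = -14842673760078/1955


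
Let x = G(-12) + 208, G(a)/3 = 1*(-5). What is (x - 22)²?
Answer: 29241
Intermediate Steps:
G(a) = -15 (G(a) = 3*(1*(-5)) = 3*(-5) = -15)
x = 193 (x = -15 + 208 = 193)
(x - 22)² = (193 - 22)² = 171² = 29241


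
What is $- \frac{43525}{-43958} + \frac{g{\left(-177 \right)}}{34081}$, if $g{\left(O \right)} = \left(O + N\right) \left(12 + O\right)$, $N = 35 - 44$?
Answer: $\frac{2832446545}{1498132598} \approx 1.8907$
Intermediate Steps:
$N = -9$ ($N = 35 - 44 = -9$)
$g{\left(O \right)} = \left(-9 + O\right) \left(12 + O\right)$ ($g{\left(O \right)} = \left(O - 9\right) \left(12 + O\right) = \left(-9 + O\right) \left(12 + O\right)$)
$- \frac{43525}{-43958} + \frac{g{\left(-177 \right)}}{34081} = - \frac{43525}{-43958} + \frac{-108 + \left(-177\right)^{2} + 3 \left(-177\right)}{34081} = \left(-43525\right) \left(- \frac{1}{43958}\right) + \left(-108 + 31329 - 531\right) \frac{1}{34081} = \frac{43525}{43958} + 30690 \cdot \frac{1}{34081} = \frac{43525}{43958} + \frac{30690}{34081} = \frac{2832446545}{1498132598}$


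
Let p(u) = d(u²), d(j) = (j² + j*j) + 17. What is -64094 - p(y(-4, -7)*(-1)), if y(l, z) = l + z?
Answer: -93393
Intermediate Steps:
d(j) = 17 + 2*j² (d(j) = (j² + j²) + 17 = 2*j² + 17 = 17 + 2*j²)
p(u) = 17 + 2*u⁴ (p(u) = 17 + 2*(u²)² = 17 + 2*u⁴)
-64094 - p(y(-4, -7)*(-1)) = -64094 - (17 + 2*((-4 - 7)*(-1))⁴) = -64094 - (17 + 2*(-11*(-1))⁴) = -64094 - (17 + 2*11⁴) = -64094 - (17 + 2*14641) = -64094 - (17 + 29282) = -64094 - 1*29299 = -64094 - 29299 = -93393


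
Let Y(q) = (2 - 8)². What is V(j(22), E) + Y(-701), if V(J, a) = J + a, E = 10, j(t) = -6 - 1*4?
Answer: 36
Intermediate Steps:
j(t) = -10 (j(t) = -6 - 4 = -10)
Y(q) = 36 (Y(q) = (-6)² = 36)
V(j(22), E) + Y(-701) = (-10 + 10) + 36 = 0 + 36 = 36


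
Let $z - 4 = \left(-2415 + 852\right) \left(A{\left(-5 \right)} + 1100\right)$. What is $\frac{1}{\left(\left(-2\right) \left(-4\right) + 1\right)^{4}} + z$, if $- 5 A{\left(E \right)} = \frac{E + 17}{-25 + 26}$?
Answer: $- \frac{56278447159}{32805} \approx -1.7155 \cdot 10^{6}$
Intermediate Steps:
$A{\left(E \right)} = - \frac{17}{5} - \frac{E}{5}$ ($A{\left(E \right)} = - \frac{\left(E + 17\right) \frac{1}{-25 + 26}}{5} = - \frac{\left(17 + E\right) 1^{-1}}{5} = - \frac{\left(17 + E\right) 1}{5} = - \frac{17 + E}{5} = - \frac{17}{5} - \frac{E}{5}$)
$z = - \frac{8577724}{5}$ ($z = 4 + \left(-2415 + 852\right) \left(\left(- \frac{17}{5} - -1\right) + 1100\right) = 4 - 1563 \left(\left(- \frac{17}{5} + 1\right) + 1100\right) = 4 - 1563 \left(- \frac{12}{5} + 1100\right) = 4 - \frac{8577744}{5} = - \frac{8577724}{5} \approx -1.7155 \cdot 10^{6}$)
$\frac{1}{\left(\left(-2\right) \left(-4\right) + 1\right)^{4}} + z = \frac{1}{\left(\left(-2\right) \left(-4\right) + 1\right)^{4}} - \frac{8577724}{5} = \frac{1}{\left(8 + 1\right)^{4}} - \frac{8577724}{5} = \frac{1}{9^{4}} - \frac{8577724}{5} = \frac{1}{6561} - \frac{8577724}{5} = - \frac{56278447159}{32805}$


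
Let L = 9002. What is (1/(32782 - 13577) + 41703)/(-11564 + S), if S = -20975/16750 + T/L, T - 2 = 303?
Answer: -120763427341886/33490525982751 ≈ -3.6059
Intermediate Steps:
T = 305 (T = 2 + 303 = 305)
S = -1837082/1507835 (S = -20975/16750 + 305/9002 = -20975*1/16750 + 305*(1/9002) = -839/670 + 305/9002 = -1837082/1507835 ≈ -1.2184)
(1/(32782 - 13577) + 41703)/(-11564 + S) = (1/(32782 - 13577) + 41703)/(-11564 - 1837082/1507835) = (1/19205 + 41703)/(-17438441022/1507835) = (1/19205 + 41703)*(-1507835/17438441022) = (800906116/19205)*(-1507835/17438441022) = -120763427341886/33490525982751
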